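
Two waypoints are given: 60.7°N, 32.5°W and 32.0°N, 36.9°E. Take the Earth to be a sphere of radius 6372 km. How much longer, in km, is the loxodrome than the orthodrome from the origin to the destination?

210 km

Great circle: cos σ = sin φ₁ sin φ₂ + cos φ₁ cos φ₂ cos Δλ,  σ = 0.9171 rad → d_gc = 5843.6 km
Rhumb line: Δψ = -0.7516, q = Δφ/Δψ = 0.6664, d_rh = R√(Δφ²+q²Δλ²) = 6053.5 km
Excess = 6053.5 − 5843.6 = 209.9 ≈ 210 km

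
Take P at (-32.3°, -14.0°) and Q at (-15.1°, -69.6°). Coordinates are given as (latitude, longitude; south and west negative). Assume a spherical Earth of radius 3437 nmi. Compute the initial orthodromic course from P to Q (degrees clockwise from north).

275.1°

N = sin Δλ·cos φ₂ = -0.7966;  D = cos φ₁ sin φ₂ − sin φ₁ cos φ₂ cos Δλ = +0.0713
initial course = atan2(N, D) = 275.11°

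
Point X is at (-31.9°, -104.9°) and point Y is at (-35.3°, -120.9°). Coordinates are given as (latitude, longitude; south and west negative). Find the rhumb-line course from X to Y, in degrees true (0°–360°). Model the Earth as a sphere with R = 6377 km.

255.7°

Δψ = ln[tan(π/4+φ₂/2)/tan(π/4+φ₁/2)] = -0.0713
Δλ = -0.2793 rad (taken the short way round)
course = atan2(Δλ, Δψ) = 255.68°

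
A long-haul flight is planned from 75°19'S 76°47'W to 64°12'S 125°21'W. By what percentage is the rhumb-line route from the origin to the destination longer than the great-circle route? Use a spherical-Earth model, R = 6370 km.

Great circle: σ = 0.3365 rad → d_gc = Rσ = 2143.4 km
Rhumb: Δφ = +0.1940, Δλ = -0.8476, Δψ = +0.5753, q = Δφ/Δψ = 0.3373 → d_rh = R√(Δφ²+q²Δλ²) = 2200.9 km
Excess = (2200.9 − 2143.4) / 2143.4 = 57.5 / 2143.4 = 2.68% ≈ 2.7%

2.7%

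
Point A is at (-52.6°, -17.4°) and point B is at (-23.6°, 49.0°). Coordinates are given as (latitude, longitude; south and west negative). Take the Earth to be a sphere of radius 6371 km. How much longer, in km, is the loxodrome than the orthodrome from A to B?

Great circle: cos σ = sin φ₁ sin φ₂ + cos φ₁ cos φ₂ cos Δλ,  σ = 0.9993 rad → d_gc = 6366.7 km
Rhumb line: Δψ = +0.6592, q = Δφ/Δψ = 0.7678, d_rh = R√(Δφ²+q²Δλ²) = 6521.8 km
Excess = 6521.8 − 6366.7 = 155.1 ≈ 155 km

155 km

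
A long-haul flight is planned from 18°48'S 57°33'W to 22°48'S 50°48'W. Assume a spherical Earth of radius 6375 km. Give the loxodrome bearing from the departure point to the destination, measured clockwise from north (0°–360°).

122.4°

Δψ = ln[tan(π/4+φ₂/2)/tan(π/4+φ₁/2)] = -0.0747
Δλ = +0.1178 rad (taken the short way round)
course = atan2(Δλ, Δψ) = 122.38°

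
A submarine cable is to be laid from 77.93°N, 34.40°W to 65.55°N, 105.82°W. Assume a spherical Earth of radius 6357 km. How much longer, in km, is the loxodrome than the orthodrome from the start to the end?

Great circle: cos σ = sin φ₁ sin φ₂ + cos φ₁ cos φ₂ cos Δλ,  σ = 0.4084 rad → d_gc = 2595.9 km
Rhumb line: Δψ = -0.7175, q = Δφ/Δψ = 0.3011, d_rh = R√(Δφ²+q²Δλ²) = 2753.3 km
Excess = 2753.3 − 2595.9 = 157.4 ≈ 157 km

157 km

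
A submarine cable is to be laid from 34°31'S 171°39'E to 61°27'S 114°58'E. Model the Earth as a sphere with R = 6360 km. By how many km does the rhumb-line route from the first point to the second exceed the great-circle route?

120 km

Great circle: cos σ = sin φ₁ sin φ₂ + cos φ₁ cos φ₂ cos Δλ,  σ = 0.7755 rad → d_gc = 4932.5 km
Rhumb line: Δψ = -0.7262, q = Δφ/Δψ = 0.6474, d_rh = R√(Δφ²+q²Δλ²) = 5052.6 km
Excess = 5052.6 − 4932.5 = 120.1 ≈ 120 km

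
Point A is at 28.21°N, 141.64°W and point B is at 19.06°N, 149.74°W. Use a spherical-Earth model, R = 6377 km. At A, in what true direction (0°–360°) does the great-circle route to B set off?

θ = atan2( sin Δλ·cos φ₂ ,  cos φ₁ sin φ₂ − sin φ₁ cos φ₂ cos Δλ )
  = atan2(-0.1332, -0.1546) = 220.75°

220.7°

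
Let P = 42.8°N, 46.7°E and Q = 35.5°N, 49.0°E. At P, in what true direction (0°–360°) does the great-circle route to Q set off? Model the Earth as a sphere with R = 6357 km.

165.5°

N = sin Δλ·cos φ₂ = +0.0327;  D = cos φ₁ sin φ₂ − sin φ₁ cos φ₂ cos Δλ = -0.1266
initial course = atan2(N, D) = 165.53°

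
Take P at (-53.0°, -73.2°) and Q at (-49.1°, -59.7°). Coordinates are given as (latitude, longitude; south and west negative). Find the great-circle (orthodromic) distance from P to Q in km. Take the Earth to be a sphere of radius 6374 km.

cos σ = sin φ₁ sin φ₂ + cos φ₁ cos φ₂ cos Δλ
      = sin(-53.00°)sin(-49.10°) + cos(-53.00°)cos(-49.10°)cos(13.50°) = 0.9868
σ = 9.321° → d = Rσ = 6374·0.16268 = 1037 km

1037 km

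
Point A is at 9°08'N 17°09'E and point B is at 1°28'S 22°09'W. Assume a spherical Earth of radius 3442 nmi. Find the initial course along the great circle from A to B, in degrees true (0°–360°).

N = sin Δλ·cos φ₂ = -0.6332;  D = cos φ₁ sin φ₂ − sin φ₁ cos φ₂ cos Δλ = -0.1481
initial course = atan2(N, D) = 256.84°

256.8°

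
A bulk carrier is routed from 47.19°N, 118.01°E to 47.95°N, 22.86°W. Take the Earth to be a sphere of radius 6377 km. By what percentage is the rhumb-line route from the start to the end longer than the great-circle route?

Great circle: σ = 1.3779 rad → d_gc = Rσ = 8787.0 km
Rhumb: Δφ = +0.0133, Δλ = -2.4586, Δψ = +0.0197, q = Δφ/Δψ = 0.6747 → d_rh = R√(Δφ²+q²Δλ²) = 10578.4 km
Excess = (10578.4 − 8787.0) / 8787.0 = 1791.4 / 8787.0 = 20.39% ≈ 20.4%

20.4%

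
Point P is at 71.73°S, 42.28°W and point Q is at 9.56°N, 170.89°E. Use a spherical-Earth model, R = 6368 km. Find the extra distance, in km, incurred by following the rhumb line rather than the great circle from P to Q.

1968 km

Great circle: cos σ = sin φ₁ sin φ₂ + cos φ₁ cos φ₂ cos Δλ,  σ = 2.0004 rad → d_gc = 12738.3 km
Rhumb line: Δψ = +1.9952, q = Δφ/Δψ = 0.7111, d_rh = R√(Δφ²+q²Δλ²) = 14706.7 km
Excess = 14706.7 − 12738.3 = 1968.4 ≈ 1968 km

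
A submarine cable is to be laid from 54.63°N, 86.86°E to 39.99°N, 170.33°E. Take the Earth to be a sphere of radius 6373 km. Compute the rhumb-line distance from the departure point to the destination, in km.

Δψ = ln[tan(π/4+φ₂/2)/tan(π/4+φ₁/2)] = -0.3803;  Δφ = -0.2555 rad,  Δλ = +1.4568 rad
q = Δφ/Δψ = 0.6718
d = R·√(Δφ² + q²Δλ²) = 6373·1.01150 = 6446 km

6446 km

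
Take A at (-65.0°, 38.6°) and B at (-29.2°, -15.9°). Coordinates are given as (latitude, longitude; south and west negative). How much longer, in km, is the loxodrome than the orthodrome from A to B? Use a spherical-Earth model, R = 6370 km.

Great circle: cos σ = sin φ₁ sin φ₂ + cos φ₁ cos φ₂ cos Δλ,  σ = 0.8548 rad → d_gc = 5444.99 km
Rhumb line: Δψ = +0.9732, q = Δφ/Δψ = 0.6420, d_rh = R√(Δφ²+q²Δλ²) = 5565.52 km
Excess = 5565.52 − 5444.99 = 120.53 ≈ 121 km

121 km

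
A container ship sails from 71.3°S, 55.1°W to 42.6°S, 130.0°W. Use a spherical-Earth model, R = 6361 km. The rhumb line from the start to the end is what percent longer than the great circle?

5.4%

Great circle: σ = 0.7917 rad → d_gc = Rσ = 5036.1 km
Rhumb: Δφ = +0.5009, Δλ = -1.3073, Δψ = +0.9806, q = Δφ/Δψ = 0.5108 → d_rh = R√(Δφ²+q²Δλ²) = 5309.9 km
Excess = (5309.9 − 5036.1) / 5036.1 = 273.8 / 5036.1 = 5.44% ≈ 5.4%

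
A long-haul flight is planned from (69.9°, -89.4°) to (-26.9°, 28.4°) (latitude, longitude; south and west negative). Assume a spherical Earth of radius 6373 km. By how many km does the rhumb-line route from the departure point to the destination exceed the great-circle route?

822 km

Great circle: cos σ = sin φ₁ sin φ₂ + cos φ₁ cos φ₂ cos Δλ,  σ = 2.1746 rad → d_gc = 13859.0 km
Rhumb line: Δψ = -2.2181, q = Δφ/Δψ = 0.7617, d_rh = R√(Δφ²+q²Δλ²) = 14681.1 km
Excess = 14681.1 − 13859.0 = 822.1 ≈ 822 km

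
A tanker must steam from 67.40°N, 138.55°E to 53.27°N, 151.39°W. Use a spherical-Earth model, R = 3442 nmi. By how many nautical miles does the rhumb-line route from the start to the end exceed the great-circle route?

106 nmi

Great circle: cos σ = sin φ₁ sin φ₂ + cos φ₁ cos φ₂ cos Δλ,  σ = 0.6124 rad → d_gc = 2107.7 nmi
Rhumb line: Δψ = -0.5077, q = Δφ/Δψ = 0.4858, d_rh = R√(Δφ²+q²Δλ²) = 2213.8 nmi
Excess = 2213.8 − 2107.7 = 106.1 ≈ 106 nmi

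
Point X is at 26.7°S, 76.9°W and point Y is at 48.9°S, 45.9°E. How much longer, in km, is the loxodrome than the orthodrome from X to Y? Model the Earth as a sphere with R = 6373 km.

Great circle: cos σ = sin φ₁ sin φ₂ + cos φ₁ cos φ₂ cos Δλ,  σ = 1.5503 rad → d_gc = 9880.31 km
Rhumb line: Δψ = -0.4973, q = Δφ/Δψ = 0.7791, d_rh = R√(Δφ²+q²Δλ²) = 10924.85 km
Excess = 10924.85 − 9880.31 = 1044.54 ≈ 1045 km

1045 km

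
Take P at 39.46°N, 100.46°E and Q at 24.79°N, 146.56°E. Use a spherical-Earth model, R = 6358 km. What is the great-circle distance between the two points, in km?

4571 km

cos σ = sin φ₁ sin φ₂ + cos φ₁ cos φ₂ cos Δλ
      = sin(39.46°)sin(24.79°) + cos(39.46°)cos(24.79°)cos(46.10°) = 0.7525
σ = 41.193° → d = Rσ = 6358·0.71895 = 4571 km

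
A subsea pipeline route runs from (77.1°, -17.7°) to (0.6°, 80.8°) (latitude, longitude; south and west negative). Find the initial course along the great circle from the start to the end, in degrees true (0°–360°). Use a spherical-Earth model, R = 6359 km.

N = sin Δλ·cos φ₂ = +0.9890;  D = cos φ₁ sin φ₂ − sin φ₁ cos φ₂ cos Δλ = +0.1464
initial course = atan2(N, D) = 81.58°

81.6°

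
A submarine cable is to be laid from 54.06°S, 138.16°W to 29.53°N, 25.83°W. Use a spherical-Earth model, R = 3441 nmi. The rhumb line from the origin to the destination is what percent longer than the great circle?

2.2%

Great circle: σ = 2.2057 rad → d_gc = Rσ = 7589.7 nmi
Rhumb: Δφ = +1.4589, Δλ = +1.9605, Δψ = +1.6658, q = Δφ/Δψ = 0.8758 → d_rh = R√(Δφ²+q²Δλ²) = 7753.1 nmi
Excess = (7753.1 − 7589.7) / 7589.7 = 163.4 / 7589.7 = 2.153% ≈ 2.2%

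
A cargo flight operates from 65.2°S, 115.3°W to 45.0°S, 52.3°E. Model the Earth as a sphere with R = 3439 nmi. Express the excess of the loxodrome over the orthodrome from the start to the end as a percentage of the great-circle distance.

37.6%

Great circle: σ = 1.2109 rad → d_gc = Rσ = 4164.1 nmi
Rhumb: Δφ = +0.3526, Δλ = +2.9252, Δψ = +0.6334, q = Δφ/Δψ = 0.5566 → d_rh = R√(Δφ²+q²Δλ²) = 5729.3 nmi
Excess = (5729.3 − 4164.1) / 4164.1 = 1565.2 / 4164.1 = 37.59% ≈ 37.6%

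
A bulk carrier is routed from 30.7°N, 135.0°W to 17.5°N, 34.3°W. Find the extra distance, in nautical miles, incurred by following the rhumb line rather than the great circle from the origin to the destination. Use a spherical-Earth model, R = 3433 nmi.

159 nmi

Great circle: cos σ = sin φ₁ sin φ₂ + cos φ₁ cos φ₂ cos Δλ,  σ = 1.5695 rad → d_gc = 5388.2 nmi
Rhumb line: Δψ = -0.2532, q = Δφ/Δψ = 0.9100, d_rh = R√(Δφ²+q²Δλ²) = 5547.3 nmi
Excess = 5547.3 − 5388.2 = 159.1 ≈ 159 nmi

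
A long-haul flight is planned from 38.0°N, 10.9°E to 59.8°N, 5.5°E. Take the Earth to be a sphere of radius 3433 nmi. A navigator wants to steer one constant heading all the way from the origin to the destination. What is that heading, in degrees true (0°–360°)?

Meridional parts: M(φ₁)=+0.7180, M(φ₂)=+1.3100 → ΔM = +0.5920;  Δλ = -0.0942 rad
tan C = Δλ / ΔM = -0.1592 → C = 350.95°

351.0°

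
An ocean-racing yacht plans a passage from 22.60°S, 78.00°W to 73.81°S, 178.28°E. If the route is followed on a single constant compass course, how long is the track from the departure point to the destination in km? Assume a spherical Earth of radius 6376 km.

8778 km

Δψ = ln[tan(π/4+φ₂/2)/tan(π/4+φ₁/2)] = -1.5452;  Δφ = -0.8938 rad,  Δλ = -1.8103 rad
q = Δφ/Δψ = 0.5784
d = R·√(Δφ² + q²Δλ²) = 6376·1.37668 = 8778 km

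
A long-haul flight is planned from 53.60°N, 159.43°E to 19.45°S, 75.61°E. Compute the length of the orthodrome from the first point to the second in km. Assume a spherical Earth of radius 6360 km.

11321 km

cos σ = sin φ₁ sin φ₂ + cos φ₁ cos φ₂ cos Δλ
      = sin(53.60°)sin(-19.45°) + cos(53.60°)cos(-19.45°)cos(-83.82°) = -0.2078
σ = 101.992° → d = Rσ = 6360·1.78010 = 11321 km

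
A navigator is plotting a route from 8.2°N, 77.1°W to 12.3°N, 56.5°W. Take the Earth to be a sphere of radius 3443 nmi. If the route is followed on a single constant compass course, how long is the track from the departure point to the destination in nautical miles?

1243 nmi

Rhumb course C = atan2(Δλ, Δψ) with Δψ = ln[tan(π/4+φ₂/2)/tan(π/4+φ₁/2)] = +0.0727, Δλ = +0.3595 → C = 78.56°
d = R·|Δφ| / |cos C| = 3443·0.07156 / 0.19829 = 1243 nmi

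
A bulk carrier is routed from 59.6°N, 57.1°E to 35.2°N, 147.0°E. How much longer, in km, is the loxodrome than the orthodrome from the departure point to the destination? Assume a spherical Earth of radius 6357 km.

Great circle: cos σ = sin φ₁ sin φ₂ + cos φ₁ cos φ₂ cos Δλ,  σ = 1.0496 rad → d_gc = 6672.4 km
Rhumb line: Δψ = -0.6460, q = Δφ/Δψ = 0.6593, d_rh = R√(Δφ²+q²Δλ²) = 7111.1 km
Excess = 7111.1 − 6672.4 = 438.7 ≈ 439 km

439 km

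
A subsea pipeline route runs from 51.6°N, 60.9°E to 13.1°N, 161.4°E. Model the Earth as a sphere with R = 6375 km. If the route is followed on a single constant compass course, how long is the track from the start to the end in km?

10073 km

Rhumb course C = atan2(Δλ, Δψ) with Δψ = ln[tan(π/4+φ₂/2)/tan(π/4+φ₁/2)] = -0.8242, Δλ = +1.7541 → C = 115.17°
d = R·|Δφ| / |cos C| = 6375·0.67195 / 0.42528 = 10073 km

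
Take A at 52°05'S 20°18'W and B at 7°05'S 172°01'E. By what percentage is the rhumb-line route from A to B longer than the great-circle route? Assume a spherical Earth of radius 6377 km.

22.2%

Great circle: σ = 2.0927 rad → d_gc = Rσ = 13345.0 km
Rhumb: Δφ = +0.7854, Δλ = -2.9266, Δψ = +0.9446, q = Δφ/Δψ = 0.8315 → d_rh = R√(Δφ²+q²Δλ²) = 16306.2 km
Excess = (16306.2 − 13345.0) / 13345.0 = 2961.2 / 13345.0 = 22.19% ≈ 22.2%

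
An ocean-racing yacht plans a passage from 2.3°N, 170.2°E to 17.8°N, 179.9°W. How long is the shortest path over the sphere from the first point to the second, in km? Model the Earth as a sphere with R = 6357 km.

Haversine: a = sin²(Δφ/2)+cos φ₁ cos φ₂ sin²(Δλ/2) = 0.02527;  σ = 2·atan2(√a,√(1−a))
σ = 18.293° → d = Rσ = 6357·0.31927 = 2030 km

2030 km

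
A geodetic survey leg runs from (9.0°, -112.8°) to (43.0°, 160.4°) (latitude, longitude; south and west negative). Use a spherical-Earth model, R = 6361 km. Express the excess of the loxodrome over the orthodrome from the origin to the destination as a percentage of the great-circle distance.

2.4%

Great circle: σ = 1.4233 rad → d_gc = Rσ = 9053.3 km
Rhumb: Δφ = +0.5934, Δλ = -1.5149, Δψ = +0.6751, q = Δφ/Δψ = 0.8790 → d_rh = R√(Δφ²+q²Δλ²) = 9273.4 km
Excess = (9273.4 − 9053.3) / 9053.3 = 220.1 / 9053.3 = 2.43% ≈ 2.4%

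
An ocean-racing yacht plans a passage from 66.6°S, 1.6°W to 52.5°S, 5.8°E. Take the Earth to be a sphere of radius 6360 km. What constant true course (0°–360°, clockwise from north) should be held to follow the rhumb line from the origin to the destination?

14.6°

Meridional parts: M(φ₁)=-1.5746, M(φ₂)=-1.0804 → ΔM = +0.4942;  Δλ = +0.1292 rad
tan C = Δλ / ΔM = +0.2613 → C = 14.65°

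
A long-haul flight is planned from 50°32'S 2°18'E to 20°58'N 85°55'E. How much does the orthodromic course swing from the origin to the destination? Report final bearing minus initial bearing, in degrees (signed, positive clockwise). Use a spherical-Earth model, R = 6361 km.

-31.4°

At departure: θ₁ = atan2(sin Δλ cos φ₂, cos φ₁ sin φ₂ − sin φ₁ cos φ₂ cos Δλ) = 71.66°
At arrival: θ₂ = atan2(sin Δλ cos φ₁, −cos φ₂ sin φ₁ + sin φ₂ cos φ₁ cos Δλ) = 40.25°
Δθ = θ₂ − θ₁ = -31.4°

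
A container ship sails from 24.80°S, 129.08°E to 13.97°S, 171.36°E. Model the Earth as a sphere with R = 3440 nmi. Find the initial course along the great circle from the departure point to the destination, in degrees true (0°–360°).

82.8°

θ = atan2( sin Δλ·cos φ₂ ,  cos φ₁ sin φ₂ − sin φ₁ cos φ₂ cos Δλ )
  = atan2(+0.6529, +0.0820) = 82.84°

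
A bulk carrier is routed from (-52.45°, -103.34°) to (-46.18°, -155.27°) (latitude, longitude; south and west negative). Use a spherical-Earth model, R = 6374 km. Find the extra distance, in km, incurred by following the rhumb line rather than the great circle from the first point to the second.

Great circle: cos σ = sin φ₁ sin φ₂ + cos φ₁ cos φ₂ cos Δλ,  σ = 0.5877 rad → d_gc = 3745.7 km
Rhumb line: Δψ = +0.1682, q = Δφ/Δψ = 0.6507, d_rh = R√(Δφ²+q²Δλ²) = 3823.3 km
Excess = 3823.3 − 3745.7 = 77.6 ≈ 78 km

78 km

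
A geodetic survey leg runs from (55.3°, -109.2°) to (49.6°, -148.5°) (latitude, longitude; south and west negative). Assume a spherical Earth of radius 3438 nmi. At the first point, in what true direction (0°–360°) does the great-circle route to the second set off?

273.0°

θ = atan2( sin Δλ·cos φ₂ ,  cos φ₁ sin φ₂ − sin φ₁ cos φ₂ cos Δλ )
  = atan2(-0.4105, +0.0212) = 272.95°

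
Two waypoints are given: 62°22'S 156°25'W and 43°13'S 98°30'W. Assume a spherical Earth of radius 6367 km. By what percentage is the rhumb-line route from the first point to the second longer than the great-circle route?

2.9%

Great circle: σ = 0.6662 rad → d_gc = Rσ = 4241.6 km
Rhumb: Δφ = +0.3342, Δλ = +1.0108, Δψ = +0.5647, q = Δφ/Δψ = 0.5919 → d_rh = R√(Δφ²+q²Δλ²) = 4363.5 km
Excess = (4363.5 − 4241.6) / 4241.6 = 121.9 / 4241.6 = 2.87% ≈ 2.9%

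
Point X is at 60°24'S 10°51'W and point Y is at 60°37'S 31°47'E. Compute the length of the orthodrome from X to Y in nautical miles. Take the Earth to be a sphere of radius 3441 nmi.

1238 nmi

cos σ = sin φ₁ sin φ₂ + cos φ₁ cos φ₂ cos Δλ
      = sin(-60.40°)sin(-60.62°) + cos(-60.40°)cos(-60.62°)cos(42.63°) = 0.9359
σ = 20.619° → d = Rσ = 3441·0.35988 = 1238 nmi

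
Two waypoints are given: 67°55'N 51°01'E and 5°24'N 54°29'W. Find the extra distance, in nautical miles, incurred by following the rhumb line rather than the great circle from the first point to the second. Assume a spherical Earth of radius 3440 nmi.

404 nmi

Great circle: cos σ = sin φ₁ sin φ₂ + cos φ₁ cos φ₂ cos Δλ,  σ = 1.5836 rad → d_gc = 5447.6 nmi
Rhumb line: Δψ = -1.5397, q = Δφ/Δψ = 0.7087, d_rh = R√(Δφ²+q²Δλ²) = 5851.3 nmi
Excess = 5851.3 − 5447.6 = 403.7 ≈ 404 nmi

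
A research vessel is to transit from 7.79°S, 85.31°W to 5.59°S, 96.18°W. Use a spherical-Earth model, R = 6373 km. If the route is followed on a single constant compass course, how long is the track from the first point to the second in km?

Rhumb course C = atan2(Δλ, Δψ) with Δψ = ln[tan(π/4+φ₂/2)/tan(π/4+φ₁/2)] = +0.0387, Δλ = -0.1897 → C = 281.52°
d = R·|Δφ| / |cos C| = 6373·0.03840 / 0.19969 = 1225 km

1225 km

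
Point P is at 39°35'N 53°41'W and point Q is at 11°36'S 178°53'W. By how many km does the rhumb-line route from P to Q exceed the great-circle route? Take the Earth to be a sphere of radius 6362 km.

Great circle: cos σ = sin φ₁ sin φ₂ + cos φ₁ cos φ₂ cos Δλ,  σ = 2.1692 rad → d_gc = 13800.3 km
Rhumb line: Δψ = -0.9573, q = Δφ/Δψ = 0.9332, d_rh = R√(Δφ²+q²Δλ²) = 14163.1 km
Excess = 14163.1 − 13800.3 = 362.8 ≈ 363 km

363 km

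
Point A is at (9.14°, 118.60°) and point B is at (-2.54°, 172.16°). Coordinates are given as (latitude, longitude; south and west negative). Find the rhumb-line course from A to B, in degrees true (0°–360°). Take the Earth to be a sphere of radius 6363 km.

102.3°

Δψ = ln[tan(π/4+φ₂/2)/tan(π/4+φ₁/2)] = -0.2045
Δλ = +0.9348 rad (taken the short way round)
course = atan2(Δλ, Δψ) = 102.34°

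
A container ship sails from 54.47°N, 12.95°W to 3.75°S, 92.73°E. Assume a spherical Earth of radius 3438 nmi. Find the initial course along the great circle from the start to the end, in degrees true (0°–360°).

79.3°

θ = atan2( sin Δλ·cos φ₂ ,  cos φ₁ sin φ₂ − sin φ₁ cos φ₂ cos Δλ )
  = atan2(+0.9607, +0.1815) = 79.30°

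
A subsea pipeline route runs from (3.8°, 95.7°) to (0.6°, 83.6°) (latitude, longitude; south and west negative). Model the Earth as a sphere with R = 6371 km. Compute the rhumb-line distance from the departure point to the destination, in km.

1391 km

Δψ = ln[tan(π/4+φ₂/2)/tan(π/4+φ₁/2)] = -0.0559;  Δφ = -0.0559 rad,  Δλ = -0.2112 rad
q = Δφ/Δψ = 0.9991
d = R·√(Δφ² + q²Δλ²) = 6371·0.21827 = 1391 km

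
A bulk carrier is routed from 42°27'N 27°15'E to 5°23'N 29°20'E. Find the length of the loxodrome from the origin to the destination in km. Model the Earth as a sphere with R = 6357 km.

Rhumb course C = atan2(Δλ, Δψ) with Δψ = ln[tan(π/4+φ₂/2)/tan(π/4+φ₁/2)] = -0.7257, Δλ = +0.0364 → C = 177.13°
d = R·|Δφ| / |cos C| = 6357·0.64694 / 0.99875 = 4118 km

4118 km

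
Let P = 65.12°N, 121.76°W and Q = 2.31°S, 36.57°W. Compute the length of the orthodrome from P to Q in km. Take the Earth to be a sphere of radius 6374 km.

Haversine: a = sin²(Δφ/2)+cos φ₁ cos φ₂ sin²(Δλ/2) = 0.50066;  σ = 2·atan2(√a,√(1−a))
σ = 90.075° → d = Rσ = 6374·1.57211 = 10021 km

10021 km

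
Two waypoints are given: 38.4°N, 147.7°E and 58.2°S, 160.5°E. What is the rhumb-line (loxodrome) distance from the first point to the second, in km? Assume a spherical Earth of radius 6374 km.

10814 km

Δψ = ln[tan(π/4+φ₂/2)/tan(π/4+φ₁/2)] = -1.9826;  Δφ = -1.6860 rad,  Δλ = +0.2234 rad
q = Δφ/Δψ = 0.8504
d = R·√(Δφ² + q²Δλ²) = 6374·1.69666 = 10814 km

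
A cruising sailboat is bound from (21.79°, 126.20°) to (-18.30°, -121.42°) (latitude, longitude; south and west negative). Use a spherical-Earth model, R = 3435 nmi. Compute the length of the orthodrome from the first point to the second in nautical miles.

7008 nmi

Haversine: a = sin²(Δφ/2)+cos φ₁ cos φ₂ sin²(Δλ/2) = 0.72611;  σ = 2·atan2(√a,√(1−a))
σ = 116.886° → d = Rσ = 3435·2.04005 = 7008 nmi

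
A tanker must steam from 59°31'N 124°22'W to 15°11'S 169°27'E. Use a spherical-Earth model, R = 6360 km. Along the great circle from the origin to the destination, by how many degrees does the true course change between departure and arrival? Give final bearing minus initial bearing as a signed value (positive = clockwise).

-34.4°

Initial bearing θ₁ = atan2(sin Δλ cos φ₂, cos φ₁ sin φ₂ − sin φ₁ cos φ₂ cos Δλ) = 242.04°
Final bearing θ₂ = (initial bearing from the destination back to the start) + 180° = 207.66°
Δθ = θ₂ − θ₁ = -34.4°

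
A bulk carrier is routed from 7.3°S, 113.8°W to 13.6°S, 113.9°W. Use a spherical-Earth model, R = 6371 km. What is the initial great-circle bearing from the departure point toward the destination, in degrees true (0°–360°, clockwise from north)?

N = sin Δλ·cos φ₂ = -0.0017;  D = cos φ₁ sin φ₂ − sin φ₁ cos φ₂ cos Δλ = -0.1097
initial course = atan2(N, D) = 180.89°

180.9°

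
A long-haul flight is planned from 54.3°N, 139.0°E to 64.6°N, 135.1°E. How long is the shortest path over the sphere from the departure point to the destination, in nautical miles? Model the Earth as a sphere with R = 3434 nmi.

628 nmi

cos σ = sin φ₁ sin φ₂ + cos φ₁ cos φ₂ cos Δλ
      = sin(54.30°)sin(64.60°) + cos(54.30°)cos(64.60°)cos(-3.90°) = 0.9833
σ = 10.484° → d = Rσ = 3434·0.18298 = 628 nmi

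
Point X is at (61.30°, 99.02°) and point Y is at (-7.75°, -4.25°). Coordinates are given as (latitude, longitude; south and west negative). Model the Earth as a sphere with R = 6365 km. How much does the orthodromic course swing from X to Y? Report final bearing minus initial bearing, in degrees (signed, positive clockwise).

-69.3°

Initial bearing θ₁ = atan2(sin Δλ cos φ₂, cos φ₁ sin φ₂ − sin φ₁ cos φ₂ cos Δλ) = 277.95°
Final bearing θ₂ = (initial bearing from the destination back to the start) + 180° = 208.68°
Δθ = θ₂ − θ₁ = -69.3°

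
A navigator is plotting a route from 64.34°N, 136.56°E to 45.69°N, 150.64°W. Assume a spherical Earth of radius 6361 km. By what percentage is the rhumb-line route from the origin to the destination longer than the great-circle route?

4.9%

Great circle: σ = 0.7459 rad → d_gc = Rσ = 4744.9 km
Rhumb: Δφ = -0.3255, Δλ = +1.2706, Δψ = -0.5810, q = Δφ/Δψ = 0.5602 → d_rh = R√(Δφ²+q²Δλ²) = 4978.9 km
Excess = (4978.9 − 4744.9) / 4744.9 = 234.0 / 4744.9 = 4.93% ≈ 4.9%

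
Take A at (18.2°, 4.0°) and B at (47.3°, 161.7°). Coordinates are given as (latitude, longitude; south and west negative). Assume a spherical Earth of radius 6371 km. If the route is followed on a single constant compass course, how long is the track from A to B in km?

14811 km

Rhumb course C = atan2(Δλ, Δψ) with Δψ = ln[tan(π/4+φ₂/2)/tan(π/4+φ₁/2)] = +0.6162, Δλ = +2.7524 → C = 77.38°
d = R·|Δφ| / |cos C| = 6371·0.50789 / 0.21847 = 14811 km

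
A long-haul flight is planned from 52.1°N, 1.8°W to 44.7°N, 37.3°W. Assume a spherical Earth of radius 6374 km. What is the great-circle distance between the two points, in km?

2717 km

Haversine: a = sin²(Δφ/2)+cos φ₁ cos φ₂ sin²(Δλ/2) = 0.04475;  σ = 2·atan2(√a,√(1−a))
σ = 24.424° → d = Rσ = 6374·0.42629 = 2717 km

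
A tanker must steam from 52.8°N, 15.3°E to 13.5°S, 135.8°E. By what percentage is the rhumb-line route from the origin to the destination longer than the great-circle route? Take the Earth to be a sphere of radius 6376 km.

4.4%

Great circle: σ = 2.0764 rad → d_gc = Rσ = 13239.0 km
Rhumb: Δφ = -1.1572, Δλ = +2.1031, Δψ = -1.3269, q = Δφ/Δψ = 0.8721 → d_rh = R√(Δφ²+q²Δλ²) = 13827.2 km
Excess = (13827.2 − 13239.0) / 13239.0 = 588.2 / 13239.0 = 4.44% ≈ 4.4%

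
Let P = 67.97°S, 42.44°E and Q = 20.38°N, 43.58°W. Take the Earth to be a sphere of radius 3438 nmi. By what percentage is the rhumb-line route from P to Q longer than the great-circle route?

Great circle: σ = 1.8738 rad → d_gc = Rσ = 6442.2 nmi
Rhumb: Δφ = +1.5420, Δλ = -1.5013, Δψ = +2.0000, q = Δφ/Δψ = 0.7710 → d_rh = R√(Δφ²+q²Δλ²) = 6628.9 nmi
Excess = (6628.9 − 6442.2) / 6442.2 = 186.7 / 6442.2 = 2.90% ≈ 2.9%

2.9%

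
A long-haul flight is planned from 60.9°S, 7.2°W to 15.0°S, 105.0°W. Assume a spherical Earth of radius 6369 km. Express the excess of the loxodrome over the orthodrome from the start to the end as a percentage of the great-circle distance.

Great circle: σ = 1.4077 rad → d_gc = Rσ = 8965.5 km
Rhumb: Δφ = +0.8011, Δλ = -1.7069, Δψ = +1.0840, q = Δφ/Δψ = 0.7390 → d_rh = R√(Δφ²+q²Δλ²) = 9517.7 km
Excess = (9517.7 − 8965.5) / 8965.5 = 552.2 / 8965.5 = 6.16% ≈ 6.2%

6.2%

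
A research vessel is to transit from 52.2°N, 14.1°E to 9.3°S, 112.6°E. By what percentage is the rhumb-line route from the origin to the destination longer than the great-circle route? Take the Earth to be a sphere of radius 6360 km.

Great circle: σ = 1.7896 rad → d_gc = Rσ = 11382.1 km
Rhumb: Δφ = -1.0734, Δλ = +1.7191, Δψ = -1.2349, q = Δφ/Δψ = 0.8692 → d_rh = R√(Δφ²+q²Δλ²) = 11701.6 km
Excess = (11701.6 − 11382.1) / 11382.1 = 319.5 / 11382.1 = 2.81% ≈ 2.8%

2.8%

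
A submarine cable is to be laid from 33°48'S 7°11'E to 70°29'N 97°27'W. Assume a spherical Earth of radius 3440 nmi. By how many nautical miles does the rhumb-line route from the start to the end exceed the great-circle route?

289 nmi

Great circle: cos σ = sin φ₁ sin φ₂ + cos φ₁ cos φ₂ cos Δλ,  σ = 2.2074 rad → d_gc = 7593.5 nmi
Rhumb line: Δψ = +2.3878, q = Δφ/Δψ = 0.7622, d_rh = R√(Δφ²+q²Δλ²) = 7882.3 nmi
Excess = 7882.3 − 7593.5 = 288.8 ≈ 289 nmi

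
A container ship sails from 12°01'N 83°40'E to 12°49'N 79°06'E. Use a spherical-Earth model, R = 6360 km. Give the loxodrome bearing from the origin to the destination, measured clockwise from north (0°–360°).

Meridional parts: M(φ₁)=+0.2113, M(φ₂)=+0.2256 → ΔM = +0.0143;  Δλ = -0.0797 rad
tan C = Δλ / ΔM = -5.5748 → C = 280.17°

280.2°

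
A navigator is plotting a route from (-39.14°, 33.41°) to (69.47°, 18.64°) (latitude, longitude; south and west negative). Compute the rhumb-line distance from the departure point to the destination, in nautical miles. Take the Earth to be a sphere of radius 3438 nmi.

Rhumb course C = atan2(Δλ, Δψ) with Δψ = ln[tan(π/4+φ₂/2)/tan(π/4+φ₁/2)] = +2.4521, Δλ = -0.2578 → C = 354.00°
d = R·|Δφ| / |cos C| = 3438·1.89560 / 0.99452 = 6553 nmi

6553 nmi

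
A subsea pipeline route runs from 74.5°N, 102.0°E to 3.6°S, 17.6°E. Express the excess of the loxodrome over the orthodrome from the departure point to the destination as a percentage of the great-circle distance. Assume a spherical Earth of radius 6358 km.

4.4%

Great circle: σ = 1.6053 rad → d_gc = Rσ = 10206.4 km
Rhumb: Δφ = -1.3631, Δλ = -1.4731, Δψ = -2.0573, q = Δφ/Δψ = 0.6626 → d_rh = R√(Δφ²+q²Δλ²) = 10659.2 km
Excess = (10659.2 − 10206.4) / 10206.4 = 452.8 / 10206.4 = 4.44% ≈ 4.4%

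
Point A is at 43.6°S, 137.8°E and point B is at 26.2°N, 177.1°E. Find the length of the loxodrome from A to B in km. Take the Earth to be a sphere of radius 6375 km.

Δψ = ln[tan(π/4+φ₂/2)/tan(π/4+φ₁/2)] = +1.3213;  Δφ = +1.2182 rad,  Δλ = +0.6859 rad
q = Δφ/Δψ = 0.9220
d = R·√(Δφ² + q²Δλ²) = 6375·1.37260 = 8750 km

8750 km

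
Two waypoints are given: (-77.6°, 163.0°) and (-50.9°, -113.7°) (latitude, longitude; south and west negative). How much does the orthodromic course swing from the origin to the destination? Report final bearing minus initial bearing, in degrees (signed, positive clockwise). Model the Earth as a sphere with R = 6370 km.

Initial bearing θ₁ = atan2(sin Δλ cos φ₂, cos φ₁ sin φ₂ − sin φ₁ cos φ₂ cos Δλ) = 98.60°
Final bearing θ₂ = (initial bearing from the destination back to the start) + 180° = 19.67°
Δθ = θ₂ − θ₁ = -78.9°

-78.9°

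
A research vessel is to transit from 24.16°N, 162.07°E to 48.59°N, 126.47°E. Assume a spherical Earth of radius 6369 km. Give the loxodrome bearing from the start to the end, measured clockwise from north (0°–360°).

Δψ = ln[tan(π/4+φ₂/2)/tan(π/4+φ₁/2)] = +0.5382
Δλ = -0.6213 rad (taken the short way round)
course = atan2(Δλ, Δψ) = 310.90°

310.9°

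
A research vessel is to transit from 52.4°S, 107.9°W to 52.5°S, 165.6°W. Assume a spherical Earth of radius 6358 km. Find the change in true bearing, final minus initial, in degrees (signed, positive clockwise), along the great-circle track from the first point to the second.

At departure: θ₁ = atan2(sin Δλ cos φ₂, cos φ₁ sin φ₂ − sin φ₁ cos φ₂ cos Δλ) = 246.26°
At arrival: θ₂ = atan2(sin Δλ cos φ₁, −cos φ₂ sin φ₁ + sin φ₂ cos φ₁ cos Δλ) = 293.44°
Δθ = θ₂ − θ₁ = +47.2°

+47.2°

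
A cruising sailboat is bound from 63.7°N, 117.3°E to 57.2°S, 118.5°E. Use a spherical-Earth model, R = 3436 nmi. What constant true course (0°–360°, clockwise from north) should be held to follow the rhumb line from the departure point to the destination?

Δψ = ln[tan(π/4+φ₂/2)/tan(π/4+φ₁/2)] = -2.6771
Δλ = +0.0209 rad (taken the short way round)
course = atan2(Δλ, Δψ) = 179.55°

179.6°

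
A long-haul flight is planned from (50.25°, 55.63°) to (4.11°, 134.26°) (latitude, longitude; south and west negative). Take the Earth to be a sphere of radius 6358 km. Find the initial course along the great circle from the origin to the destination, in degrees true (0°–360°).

96.1°

N = sin Δλ·cos φ₂ = +0.9779;  D = cos φ₁ sin φ₂ − sin φ₁ cos φ₂ cos Δλ = -0.1054
initial course = atan2(N, D) = 96.15°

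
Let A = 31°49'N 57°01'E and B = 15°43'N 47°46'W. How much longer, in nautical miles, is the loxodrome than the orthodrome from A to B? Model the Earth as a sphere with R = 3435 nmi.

Great circle: cos σ = sin φ₁ sin φ₂ + cos φ₁ cos φ₂ cos Δλ,  σ = 1.6368 rad → d_gc = 5622.24 nmi
Rhumb line: Δψ = -0.3084, q = Δφ/Δψ = 0.9110, d_rh = R√(Δφ²+q²Δλ²) = 5803.71 nmi
Excess = 5803.71 − 5622.24 = 181.47 ≈ 181 nmi

181 nmi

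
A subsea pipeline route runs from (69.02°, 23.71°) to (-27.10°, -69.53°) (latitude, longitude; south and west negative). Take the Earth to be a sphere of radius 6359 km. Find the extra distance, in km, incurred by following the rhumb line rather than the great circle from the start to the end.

Great circle: cos σ = sin φ₁ sin φ₂ + cos φ₁ cos φ₂ cos Δλ,  σ = 2.0301 rad → d_gc = 12909.7 km
Rhumb line: Δψ = -2.1782, q = Δφ/Δψ = 0.7702, d_rh = R√(Δφ²+q²Δλ²) = 13316.4 km
Excess = 13316.4 − 12909.7 = 406.7 ≈ 407 km

407 km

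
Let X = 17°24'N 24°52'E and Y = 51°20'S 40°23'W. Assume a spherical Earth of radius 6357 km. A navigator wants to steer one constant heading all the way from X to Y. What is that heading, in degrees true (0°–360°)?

Δψ = ln[tan(π/4+φ₂/2)/tan(π/4+φ₁/2)] = -1.3559
Δλ = -1.1388 rad (taken the short way round)
course = atan2(Δλ, Δψ) = 220.03°

220.0°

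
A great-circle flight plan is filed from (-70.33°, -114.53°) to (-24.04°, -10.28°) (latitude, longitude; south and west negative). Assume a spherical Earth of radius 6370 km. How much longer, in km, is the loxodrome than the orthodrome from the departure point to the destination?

752 km

Great circle: cos σ = sin φ₁ sin φ₂ + cos φ₁ cos φ₂ cos Δλ,  σ = 1.2578 rad → d_gc = 8012.0 km
Rhumb line: Δψ = +1.3199, q = Δφ/Δψ = 0.6121, d_rh = R√(Δφ²+q²Δλ²) = 8764.3 km
Excess = 8764.3 − 8012.0 = 752.3 ≈ 752 km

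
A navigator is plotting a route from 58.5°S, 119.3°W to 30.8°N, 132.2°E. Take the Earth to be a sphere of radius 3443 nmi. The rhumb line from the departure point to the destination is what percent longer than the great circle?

Great circle: σ = 2.1883 rad → d_gc = Rσ = 7534.3 nmi
Rhumb: Δφ = +1.5586, Δλ = -1.8937, Δψ = +1.8312, q = Δφ/Δψ = 0.8511 → d_rh = R√(Δφ²+q²Δλ²) = 7719.4 nmi
Excess = (7719.4 − 7534.3) / 7534.3 = 185.1 / 7534.3 = 2.46% ≈ 2.5%

2.5%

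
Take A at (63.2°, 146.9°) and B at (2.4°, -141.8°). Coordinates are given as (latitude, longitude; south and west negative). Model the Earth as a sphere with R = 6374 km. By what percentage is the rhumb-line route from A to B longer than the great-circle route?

2.5%

Great circle: σ = 1.3880 rad → d_gc = Rσ = 8846.9 km
Rhumb: Δφ = -1.0612, Δλ = +1.2444, Δψ = -1.3926, q = Δφ/Δψ = 0.7620 → d_rh = R√(Δφ²+q²Δλ²) = 9070.9 km
Excess = (9070.9 − 8846.9) / 8846.9 = 224.0 / 8846.9 = 2.53% ≈ 2.5%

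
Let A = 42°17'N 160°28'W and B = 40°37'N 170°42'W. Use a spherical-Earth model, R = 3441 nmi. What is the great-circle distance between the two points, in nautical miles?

Haversine: a = sin²(Δφ/2)+cos φ₁ cos φ₂ sin²(Δλ/2) = 0.00468;  σ = 2·atan2(√a,√(1−a))
σ = 7.844° → d = Rσ = 3441·0.13690 = 471 nmi

471 nmi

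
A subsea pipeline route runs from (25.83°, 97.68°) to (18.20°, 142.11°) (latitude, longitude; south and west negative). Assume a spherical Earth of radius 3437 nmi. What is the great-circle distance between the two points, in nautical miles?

2501 nmi

Haversine: a = sin²(Δφ/2)+cos φ₁ cos φ₂ sin²(Δλ/2) = 0.12666;  σ = 2·atan2(√a,√(1−a))
σ = 41.696° → d = Rσ = 3437·0.72773 = 2501 nmi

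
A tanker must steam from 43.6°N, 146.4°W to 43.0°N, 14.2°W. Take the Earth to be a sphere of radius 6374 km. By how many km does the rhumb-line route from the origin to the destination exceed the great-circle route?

Great circle: cos σ = sin φ₁ sin φ₂ + cos φ₁ cos φ₂ cos Δλ,  σ = 1.4560 rad → d_gc = 9280.5 km
Rhumb line: Δψ = -0.0144, q = Δφ/Δψ = 0.7278, d_rh = R√(Δφ²+q²Δλ²) = 10703.3 km
Excess = 10703.3 − 9280.5 = 1422.8 ≈ 1423 km

1423 km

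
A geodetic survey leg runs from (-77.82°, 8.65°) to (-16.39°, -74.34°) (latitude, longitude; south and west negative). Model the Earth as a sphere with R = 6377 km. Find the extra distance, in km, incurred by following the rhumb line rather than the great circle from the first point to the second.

Great circle: cos σ = sin φ₁ sin φ₂ + cos φ₁ cos φ₂ cos Δλ,  σ = 1.2656 rad → d_gc = 8070.4 km
Rhumb line: Δψ = +1.9478, q = Δφ/Δψ = 0.5505, d_rh = R√(Δφ²+q²Δλ²) = 8520.4 km
Excess = 8520.4 − 8070.4 = 450.0 ≈ 450 km

450 km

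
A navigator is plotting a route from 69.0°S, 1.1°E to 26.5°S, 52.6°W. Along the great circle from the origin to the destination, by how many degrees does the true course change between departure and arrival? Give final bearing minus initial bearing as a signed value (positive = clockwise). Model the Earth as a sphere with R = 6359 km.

+43.8°

At departure: θ₁ = atan2(sin Δλ cos φ₂, cos φ₁ sin φ₂ − sin φ₁ cos φ₂ cos Δλ) = 294.90°
At arrival: θ₂ = atan2(sin Δλ cos φ₁, −cos φ₂ sin φ₁ + sin φ₂ cos φ₁ cos Δλ) = 338.70°
Δθ = θ₂ − θ₁ = +43.8°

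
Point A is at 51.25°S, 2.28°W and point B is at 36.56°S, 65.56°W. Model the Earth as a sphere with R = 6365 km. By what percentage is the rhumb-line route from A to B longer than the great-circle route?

Great circle: σ = 0.8085 rad → d_gc = Rσ = 5145.9 km
Rhumb: Δφ = +0.2564, Δλ = -1.1044, Δψ = +0.3587, q = Δφ/Δψ = 0.7148 → d_rh = R√(Δφ²+q²Δλ²) = 5283.4 km
Excess = (5283.4 − 5145.9) / 5145.9 = 137.5 / 5145.9 = 2.67% ≈ 2.7%

2.7%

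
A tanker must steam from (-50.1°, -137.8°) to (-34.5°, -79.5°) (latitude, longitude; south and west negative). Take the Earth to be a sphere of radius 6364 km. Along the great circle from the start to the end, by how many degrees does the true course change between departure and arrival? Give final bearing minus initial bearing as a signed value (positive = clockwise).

At departure: θ₁ = atan2(sin Δλ cos φ₂, cos φ₁ sin φ₂ − sin φ₁ cos φ₂ cos Δλ) = 92.54°
At arrival: θ₂ = atan2(sin Δλ cos φ₁, −cos φ₂ sin φ₁ + sin φ₂ cos φ₁ cos Δλ) = 51.04°
Δθ = θ₂ − θ₁ = -41.5°

-41.5°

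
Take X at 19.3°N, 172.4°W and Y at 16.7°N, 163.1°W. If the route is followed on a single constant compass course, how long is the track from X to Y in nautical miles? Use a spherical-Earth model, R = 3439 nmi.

Rhumb course C = atan2(Δλ, Δψ) with Δψ = ln[tan(π/4+φ₂/2)/tan(π/4+φ₁/2)] = -0.0477, Δλ = +0.1623 → C = 106.38°
d = R·|Δφ| / |cos C| = 3439·0.04538 / 0.28205 = 553 nmi

553 nmi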